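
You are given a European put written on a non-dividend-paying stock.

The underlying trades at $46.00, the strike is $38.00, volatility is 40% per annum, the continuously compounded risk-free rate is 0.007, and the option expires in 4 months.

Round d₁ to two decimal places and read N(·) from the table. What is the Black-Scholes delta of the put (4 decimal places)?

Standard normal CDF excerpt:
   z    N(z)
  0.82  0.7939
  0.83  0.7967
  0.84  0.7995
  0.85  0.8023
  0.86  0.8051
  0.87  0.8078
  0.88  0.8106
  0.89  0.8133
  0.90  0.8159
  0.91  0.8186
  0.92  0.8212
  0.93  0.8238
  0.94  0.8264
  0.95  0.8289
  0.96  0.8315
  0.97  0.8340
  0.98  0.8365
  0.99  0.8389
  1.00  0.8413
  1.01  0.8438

σ√T = 0.4·√0.3333 = 0.2309
ln(S/K) + (r + σ²/2)T = ln(46/38) + (0.007 + 0.4²/2)·0.3333 = 0.1911 + 0.0290 = 0.2201
d₁ = 0.2201 / 0.2309 = 0.9529 → 0.95
N(d₁) = N(0.95) = 0.8289
Δ_put = N(d₁) − 1 = 0.8289 − 1 = -0.1711

-0.1711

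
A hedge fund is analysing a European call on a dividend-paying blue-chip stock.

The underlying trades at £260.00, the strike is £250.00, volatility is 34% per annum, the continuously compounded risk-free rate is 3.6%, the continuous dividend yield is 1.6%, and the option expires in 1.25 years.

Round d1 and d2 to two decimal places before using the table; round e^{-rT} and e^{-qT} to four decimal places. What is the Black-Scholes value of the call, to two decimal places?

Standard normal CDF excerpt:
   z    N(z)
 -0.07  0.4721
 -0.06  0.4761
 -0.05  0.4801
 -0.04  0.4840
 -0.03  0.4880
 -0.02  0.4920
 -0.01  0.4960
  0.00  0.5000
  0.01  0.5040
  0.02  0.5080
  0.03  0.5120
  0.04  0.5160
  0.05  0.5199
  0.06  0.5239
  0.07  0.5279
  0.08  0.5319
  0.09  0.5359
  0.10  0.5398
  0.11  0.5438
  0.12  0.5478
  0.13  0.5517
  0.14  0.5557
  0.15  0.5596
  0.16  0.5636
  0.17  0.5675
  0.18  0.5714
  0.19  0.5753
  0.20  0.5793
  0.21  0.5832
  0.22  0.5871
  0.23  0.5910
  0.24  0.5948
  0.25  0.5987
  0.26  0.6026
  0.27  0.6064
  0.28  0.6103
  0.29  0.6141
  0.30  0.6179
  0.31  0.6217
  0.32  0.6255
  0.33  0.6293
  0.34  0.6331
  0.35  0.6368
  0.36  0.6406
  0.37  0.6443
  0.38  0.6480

σ√T = 0.34·√1.25 = 0.3801
d₁ = [ln(260/250) + (0.036 − 0.016 + ½·0.34²)·1.25] / (σ√T) = (0.0392 + 0.0973) / 0.3801 = 0.3590 ≈ 0.36
d₂ = 0.3590 − 0.3801 = -0.0211 ≈ -0.02
e^(−qT) = e^(−0.016·1.25) = 0.9802;  e^(−rT) = e^(−0.036·1.25) = 0.9560
N(d₁) = N(0.36) = 0.6406;  N(d₂) = N(-0.02) = 0.4920
C = 260·0.9802·0.6406 − 250·0.9560·0.4920 = 163.2582 − 117.5880 = 45.6702

£45.67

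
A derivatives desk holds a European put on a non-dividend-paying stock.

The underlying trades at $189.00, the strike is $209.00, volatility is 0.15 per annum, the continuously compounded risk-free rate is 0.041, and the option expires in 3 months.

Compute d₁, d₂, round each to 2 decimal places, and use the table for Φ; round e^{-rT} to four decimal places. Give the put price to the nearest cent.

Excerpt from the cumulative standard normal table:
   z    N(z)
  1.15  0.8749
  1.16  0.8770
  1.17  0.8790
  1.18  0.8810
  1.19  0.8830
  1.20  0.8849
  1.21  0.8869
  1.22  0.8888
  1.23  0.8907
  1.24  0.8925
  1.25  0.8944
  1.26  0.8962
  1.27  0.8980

$18.50

T = 0.25;  σ√T = 0.0750
d₁ = [ln(189/209) + (0.041 + 0.15²/2)·0.25] / 0.0750 = [-0.1006 + 0.0131] / 0.0750 = -1.1670 ⇒ -1.17
d₂ = d₁ − σ√T = -1.1670 − 0.0750 = -1.2420 ⇒ -1.24
e^(−rT) = e^(−0.041·0.25) = 0.9898
N(−d₂) = N(1.24) = 0.8925;  N(−d₁) = N(1.17) = 0.8790
P = 209·0.9898·0.8925 − 189·0.8790 = 184.6299 − 166.1310 = 18.4989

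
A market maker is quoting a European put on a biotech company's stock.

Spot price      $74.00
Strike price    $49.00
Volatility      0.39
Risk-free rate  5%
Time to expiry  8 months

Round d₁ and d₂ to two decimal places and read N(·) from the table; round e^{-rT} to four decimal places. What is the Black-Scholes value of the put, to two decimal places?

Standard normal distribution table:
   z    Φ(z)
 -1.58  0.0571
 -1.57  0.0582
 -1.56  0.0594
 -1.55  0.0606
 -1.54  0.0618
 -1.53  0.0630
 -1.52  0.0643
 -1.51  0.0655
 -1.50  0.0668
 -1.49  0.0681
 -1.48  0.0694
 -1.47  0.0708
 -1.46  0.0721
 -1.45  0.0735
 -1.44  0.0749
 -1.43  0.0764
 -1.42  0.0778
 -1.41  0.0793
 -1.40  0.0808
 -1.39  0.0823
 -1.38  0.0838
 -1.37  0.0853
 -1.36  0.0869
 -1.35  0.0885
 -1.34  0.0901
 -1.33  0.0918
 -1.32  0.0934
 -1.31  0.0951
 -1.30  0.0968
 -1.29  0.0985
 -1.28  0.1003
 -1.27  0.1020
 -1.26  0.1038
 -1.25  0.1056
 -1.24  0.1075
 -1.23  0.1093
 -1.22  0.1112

σ√T = 0.39 × 0.8165 = 0.3184
d₁ = [ln(74/49) + (0.05 + ½·0.39²)·0.6667] / (σ√T) = (0.4122 + 0.0840) / 0.3184 = 1.5585 → 1.56
d₂ = 1.5585 − 0.3184 = 1.2401 → 1.24
exp(−rT) = exp(−0.05·0.6667) = 0.9672
P = 49·0.9672·N(-1.24) − 74·N(-1.56) = 49·0.9672·0.1075 − 74·0.0594 = 5.0947 − 4.3956 = 0.6991

$0.70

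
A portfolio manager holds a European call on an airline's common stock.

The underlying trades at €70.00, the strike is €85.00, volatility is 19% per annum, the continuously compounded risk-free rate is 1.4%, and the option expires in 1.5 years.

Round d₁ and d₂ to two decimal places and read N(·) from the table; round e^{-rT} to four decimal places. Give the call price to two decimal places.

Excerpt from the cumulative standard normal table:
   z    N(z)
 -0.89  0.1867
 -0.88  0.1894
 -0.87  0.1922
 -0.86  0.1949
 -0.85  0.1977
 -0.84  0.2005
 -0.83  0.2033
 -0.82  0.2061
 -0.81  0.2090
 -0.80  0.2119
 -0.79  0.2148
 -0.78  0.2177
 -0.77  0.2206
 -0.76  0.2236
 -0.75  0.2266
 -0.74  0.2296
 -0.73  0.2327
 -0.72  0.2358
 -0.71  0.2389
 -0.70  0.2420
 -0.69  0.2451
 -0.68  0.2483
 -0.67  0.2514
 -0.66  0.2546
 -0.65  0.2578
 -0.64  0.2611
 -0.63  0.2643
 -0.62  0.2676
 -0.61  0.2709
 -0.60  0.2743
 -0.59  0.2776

€2.28

σ√T = 0.19·√1.5 = 0.2327
d₁ = [ln(70/85) + (0.014 + 0.19²/2)·1.5] / 0.2327 = [-0.1942 + 0.0481] / 0.2327 = -0.6278 ⇒ -0.63
d₂ = d₁ − σ√T = -0.6278 − 0.2327 = -0.8605 ⇒ -0.86
exp(−rT) = exp(−0.014·1.5) = 0.9792
N(d₁) = N(-0.63) = 0.2643;  N(d₂) = N(-0.86) = 0.1949
C = 70·0.2643 − 85·0.9792·0.1949 = 18.5010 − 16.2219 = 2.2791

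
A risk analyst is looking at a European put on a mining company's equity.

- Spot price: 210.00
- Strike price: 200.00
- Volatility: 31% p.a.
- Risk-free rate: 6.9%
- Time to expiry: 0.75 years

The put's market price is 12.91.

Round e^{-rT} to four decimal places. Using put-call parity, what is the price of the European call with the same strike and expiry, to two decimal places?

32.99

e^(−rT) = e^(−0.069·0.75) = 0.9496
Put-call parity: C − P = S − K·e^(−rT) = 210 − 200·0.9496 = 210 − 189.9200 = 20.0800
C = P + (C − P) = 12.91 + (20.0800) = 32.9900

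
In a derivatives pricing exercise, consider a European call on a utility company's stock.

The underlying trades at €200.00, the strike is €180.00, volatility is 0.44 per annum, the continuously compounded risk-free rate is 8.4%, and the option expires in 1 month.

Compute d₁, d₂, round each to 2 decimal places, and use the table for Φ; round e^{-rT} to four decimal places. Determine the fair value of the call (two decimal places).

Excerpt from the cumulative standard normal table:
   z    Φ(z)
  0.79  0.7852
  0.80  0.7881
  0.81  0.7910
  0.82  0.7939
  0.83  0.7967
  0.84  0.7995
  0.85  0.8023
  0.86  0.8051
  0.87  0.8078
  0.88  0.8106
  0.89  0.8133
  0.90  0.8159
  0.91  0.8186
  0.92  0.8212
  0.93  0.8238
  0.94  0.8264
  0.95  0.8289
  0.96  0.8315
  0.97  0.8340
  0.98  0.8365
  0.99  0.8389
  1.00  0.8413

€23.88

T = 0.08333;  σ√T = 0.1270
d₁ = [ln(200/180) + (0.084 + 0.44²/2)·0.08333] / 0.1270 = [0.1054 + 0.0151] / 0.1270 = 0.9481 → 0.95
d₂ = d₁ − σ√T = 0.9481 − 0.1270 = 0.8211 → 0.82
exp(−rT) = exp(−0.084·0.08333) = 0.9930
N(d₁) = N(0.95) = 0.8289;  N(d₂) = N(0.82) = 0.7939
C = 200·0.8289 − 180·0.9930·0.7939 = 165.7800 − 141.9017 = 23.8783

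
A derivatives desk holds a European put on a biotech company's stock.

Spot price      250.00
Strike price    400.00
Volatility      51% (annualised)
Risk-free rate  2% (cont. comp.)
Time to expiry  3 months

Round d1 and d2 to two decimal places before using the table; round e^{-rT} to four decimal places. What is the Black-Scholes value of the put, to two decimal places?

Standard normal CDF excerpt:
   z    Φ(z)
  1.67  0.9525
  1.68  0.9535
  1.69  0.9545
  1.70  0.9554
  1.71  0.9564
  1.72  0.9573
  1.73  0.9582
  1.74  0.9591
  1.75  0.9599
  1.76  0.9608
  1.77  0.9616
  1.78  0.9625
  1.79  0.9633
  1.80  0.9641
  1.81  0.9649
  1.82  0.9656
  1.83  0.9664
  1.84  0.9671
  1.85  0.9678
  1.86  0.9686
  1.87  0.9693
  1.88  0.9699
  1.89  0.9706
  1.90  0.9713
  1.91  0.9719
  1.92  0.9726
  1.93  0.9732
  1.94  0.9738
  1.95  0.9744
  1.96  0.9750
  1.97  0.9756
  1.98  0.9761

148.96

σ√T = 0.51·√0.25 = 0.2550
d₁ = [ln(250/400) + (0.02 + 0.51²/2)·0.25] / 0.2550 = [-0.4700 + 0.0375] / 0.2550 = -1.6960 → -1.70
d₂ = d₁ − σ√T = -1.6960 − 0.2550 = -1.9510 → -1.95
exp(−rT) = exp(−0.02·0.25) = 0.9950
P = 400·0.9950·N(1.95) − 250·N(1.70) = 400·0.9950·0.9744 − 250·0.9554 = 387.8112 − 238.8500 = 148.9612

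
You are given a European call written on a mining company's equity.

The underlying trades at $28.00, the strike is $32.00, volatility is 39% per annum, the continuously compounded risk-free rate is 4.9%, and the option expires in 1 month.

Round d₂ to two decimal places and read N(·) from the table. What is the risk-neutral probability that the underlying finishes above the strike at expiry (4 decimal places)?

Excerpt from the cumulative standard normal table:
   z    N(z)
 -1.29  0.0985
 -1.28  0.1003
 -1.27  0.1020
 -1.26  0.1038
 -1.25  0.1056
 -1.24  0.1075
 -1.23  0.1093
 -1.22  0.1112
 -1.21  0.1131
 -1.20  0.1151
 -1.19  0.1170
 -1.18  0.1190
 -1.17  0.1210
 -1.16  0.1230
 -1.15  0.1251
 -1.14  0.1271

0.1131

T = 0.08333;  σ√T = 0.1126
d₁ = [ln(28/32) + (0.049 + 0.39²/2)·0.08333] / 0.1126 = [-0.1335 + 0.0104] / 0.1126 = -1.0935 ≈ -1.09
d₂ = d₁ − σ√T = -1.0935 − 0.1126 = -1.2061 ≈ -1.21
Pr(exercise) under Q = N(d₂) = 0.1131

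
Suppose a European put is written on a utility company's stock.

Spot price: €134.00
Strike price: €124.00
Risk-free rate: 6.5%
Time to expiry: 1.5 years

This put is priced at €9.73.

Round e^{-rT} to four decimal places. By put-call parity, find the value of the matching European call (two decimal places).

€31.25

e^(−rT) = e^(−0.065·1.5) = 0.9071
Put-call parity: C − P = S − K·e^(−rT) = 134 − 124·0.9071 = 134 − 112.4804 = 21.5196
C = P + (C − P) = 9.73 + (21.5196) = 31.2496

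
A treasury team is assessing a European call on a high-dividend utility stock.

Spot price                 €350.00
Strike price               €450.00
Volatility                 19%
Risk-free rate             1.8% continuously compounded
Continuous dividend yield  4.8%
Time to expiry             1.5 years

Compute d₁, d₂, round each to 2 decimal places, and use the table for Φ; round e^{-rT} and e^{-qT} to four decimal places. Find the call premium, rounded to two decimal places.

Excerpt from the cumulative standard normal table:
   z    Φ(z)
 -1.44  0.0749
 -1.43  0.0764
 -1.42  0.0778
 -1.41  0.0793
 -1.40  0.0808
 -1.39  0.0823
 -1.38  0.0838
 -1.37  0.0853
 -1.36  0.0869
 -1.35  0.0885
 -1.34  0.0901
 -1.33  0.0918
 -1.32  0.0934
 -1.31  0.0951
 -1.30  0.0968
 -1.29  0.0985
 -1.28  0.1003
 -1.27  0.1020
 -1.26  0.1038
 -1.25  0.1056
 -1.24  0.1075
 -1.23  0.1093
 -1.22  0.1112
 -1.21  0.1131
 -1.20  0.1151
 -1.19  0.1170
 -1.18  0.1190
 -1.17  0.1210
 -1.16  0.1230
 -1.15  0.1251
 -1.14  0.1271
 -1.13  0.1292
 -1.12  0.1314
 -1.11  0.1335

€4.01

σ√T = 0.19 × 1.2247 = 0.2327
ln(S/K) + (r − q + σ²/2)T = ln(350/450) + (0.018 − 0.048 + 0.19²/2)·1.5 = -0.2513 − 0.0179 = -0.2692
d₁ = -0.2692 / 0.2327 = -1.1570 ⇒ -1.16
d₂ = d₁ − σ√T = -1.1570 − 0.2327 = -1.3897 ⇒ -1.39
e^(−qT) = e^(−0.048·1.5) = 0.9305;  e^(−rT) = e^(−0.018·1.5) = 0.9734
N(d₁) = N(-1.16) = 0.1230;  N(d₂) = N(-1.39) = 0.0823
C = 350·0.9305·0.1230 − 450·0.9734·0.0823 = 40.0580 − 36.0499 = 4.0082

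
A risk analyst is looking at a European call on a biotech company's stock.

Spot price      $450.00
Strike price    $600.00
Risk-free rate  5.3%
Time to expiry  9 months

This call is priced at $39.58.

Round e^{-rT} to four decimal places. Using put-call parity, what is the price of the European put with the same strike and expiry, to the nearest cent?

exp(−rT) = exp(−0.053·0.75) = 0.9610
Put-call parity: C − P = S − K·e^(−rT) = 450 − 600·0.9610 = 450 − 576.6000 = -126.6000
P = C − (C − P) = 39.58 − (-126.6000) = 166.1800

$166.18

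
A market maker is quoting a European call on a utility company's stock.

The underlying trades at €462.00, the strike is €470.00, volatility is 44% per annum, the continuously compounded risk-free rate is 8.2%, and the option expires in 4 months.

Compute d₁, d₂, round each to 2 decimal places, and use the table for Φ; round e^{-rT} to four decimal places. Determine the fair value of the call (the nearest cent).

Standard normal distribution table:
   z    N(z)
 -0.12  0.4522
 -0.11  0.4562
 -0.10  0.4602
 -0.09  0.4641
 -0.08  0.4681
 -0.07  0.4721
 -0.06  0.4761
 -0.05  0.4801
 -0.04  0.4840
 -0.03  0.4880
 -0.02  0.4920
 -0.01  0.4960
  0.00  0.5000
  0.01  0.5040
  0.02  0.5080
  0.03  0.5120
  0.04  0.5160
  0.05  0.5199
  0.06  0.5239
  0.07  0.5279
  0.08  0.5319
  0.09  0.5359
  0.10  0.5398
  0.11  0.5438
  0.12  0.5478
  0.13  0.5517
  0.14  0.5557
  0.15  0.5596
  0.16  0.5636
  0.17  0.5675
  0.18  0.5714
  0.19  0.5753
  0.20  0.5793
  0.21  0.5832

€49.95

T = 0.3333;  σ√T = 0.2540
d₁ = [ln(462/470) + (0.082 + 0.44²/2)·0.3333] / 0.2540 = [-0.0172 + 0.0596] / 0.2540 = 0.1670 ⇒ 0.17
d₂ = d₁ − σ√T = 0.1670 − 0.2540 = -0.0870 ⇒ -0.09
e^(−rT) = e^(−0.082·0.3333) = 0.9730
N(d₁) = N(0.17) = 0.5675;  N(d₂) = N(-0.09) = 0.4641
C = 462·0.5675 − 470·0.9730·0.4641 = 262.1850 − 212.2376 = 49.9474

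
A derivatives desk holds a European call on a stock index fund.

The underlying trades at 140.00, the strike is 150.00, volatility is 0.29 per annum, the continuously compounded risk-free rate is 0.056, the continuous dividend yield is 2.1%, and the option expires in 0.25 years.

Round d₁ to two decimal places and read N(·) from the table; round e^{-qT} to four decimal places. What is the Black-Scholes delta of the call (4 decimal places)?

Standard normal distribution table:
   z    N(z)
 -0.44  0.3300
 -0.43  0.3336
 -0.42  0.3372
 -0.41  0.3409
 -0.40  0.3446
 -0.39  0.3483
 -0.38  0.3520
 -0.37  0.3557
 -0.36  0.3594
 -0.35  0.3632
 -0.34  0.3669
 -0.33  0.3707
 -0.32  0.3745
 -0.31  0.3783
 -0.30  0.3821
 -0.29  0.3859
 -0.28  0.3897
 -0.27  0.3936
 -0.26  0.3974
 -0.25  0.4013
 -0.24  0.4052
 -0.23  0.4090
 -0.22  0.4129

σ√T = 0.29·√0.25 = 0.1450
d₁ = [ln(140/150) + (0.056 − 0.021 + 0.29²/2)·0.25] / 0.1450 = [-0.0690 + 0.0193] / 0.1450 = -0.3430 ≈ -0.34
N(d₁) = N(-0.34) = 0.3669
Δ_call = e^(−qT)·N(d₁) = 0.9948·0.3669 = 0.3650

0.3650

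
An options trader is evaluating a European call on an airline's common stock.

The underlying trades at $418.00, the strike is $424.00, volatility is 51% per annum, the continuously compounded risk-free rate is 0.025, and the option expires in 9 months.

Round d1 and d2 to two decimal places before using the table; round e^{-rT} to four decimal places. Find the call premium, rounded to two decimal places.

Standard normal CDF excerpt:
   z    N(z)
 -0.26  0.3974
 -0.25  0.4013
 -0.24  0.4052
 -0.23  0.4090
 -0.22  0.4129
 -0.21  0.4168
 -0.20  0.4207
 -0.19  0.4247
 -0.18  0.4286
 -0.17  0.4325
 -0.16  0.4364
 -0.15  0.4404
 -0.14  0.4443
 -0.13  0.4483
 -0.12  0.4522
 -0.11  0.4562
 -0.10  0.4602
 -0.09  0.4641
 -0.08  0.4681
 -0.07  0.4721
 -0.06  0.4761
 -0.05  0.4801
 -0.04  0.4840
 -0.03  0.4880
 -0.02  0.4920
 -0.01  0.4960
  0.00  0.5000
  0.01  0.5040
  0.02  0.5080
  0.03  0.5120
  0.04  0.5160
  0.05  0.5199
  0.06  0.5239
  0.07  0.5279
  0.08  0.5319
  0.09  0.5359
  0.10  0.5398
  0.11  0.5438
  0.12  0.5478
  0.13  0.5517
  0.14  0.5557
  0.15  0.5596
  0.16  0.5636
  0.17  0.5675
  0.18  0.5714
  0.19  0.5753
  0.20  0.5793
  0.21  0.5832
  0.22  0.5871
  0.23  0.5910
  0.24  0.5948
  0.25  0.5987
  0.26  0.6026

T = 0.75;  σ√T = 0.4417
d₁ = [ln(418/424) + (0.025 + 0.51²/2)·0.75] / 0.4417 = [-0.0143 + 0.1163] / 0.4417 = 0.2310 ⇒ 0.23
d₂ = d₁ − σ√T = 0.2310 − 0.4417 = -0.2107 ⇒ -0.21
e^(−rT) = e^(−0.025·0.75) = 0.9814
C = 418·N(0.23) − 424·0.9814·N(-0.21) = 418·0.5910 − 424·0.9814·0.4168 = 247.0380 − 173.4361 = 73.6019

$73.60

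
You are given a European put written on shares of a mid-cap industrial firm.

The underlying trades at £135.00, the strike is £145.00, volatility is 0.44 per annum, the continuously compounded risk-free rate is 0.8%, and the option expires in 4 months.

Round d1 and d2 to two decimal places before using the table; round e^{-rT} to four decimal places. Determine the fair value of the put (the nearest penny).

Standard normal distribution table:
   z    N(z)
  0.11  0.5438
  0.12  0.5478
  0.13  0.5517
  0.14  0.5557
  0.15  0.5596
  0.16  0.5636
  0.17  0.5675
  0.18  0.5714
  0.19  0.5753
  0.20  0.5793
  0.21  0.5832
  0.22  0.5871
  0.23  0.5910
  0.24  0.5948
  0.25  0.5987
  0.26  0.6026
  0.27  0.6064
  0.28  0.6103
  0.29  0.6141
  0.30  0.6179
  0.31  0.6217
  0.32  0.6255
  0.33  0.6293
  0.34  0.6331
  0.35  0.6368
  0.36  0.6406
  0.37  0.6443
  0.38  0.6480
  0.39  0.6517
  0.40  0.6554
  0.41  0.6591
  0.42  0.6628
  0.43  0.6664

£19.76

σ√T = 0.44 × 0.5774 = 0.2540
ln(S/K) + (r + σ²/2)T = ln(135/145) + (0.008 + 0.44²/2)·0.3333 = -0.0715 + 0.0349 = -0.0365
d₁ = -0.0365 / 0.2540 = -0.1438 which rounds to -0.14
d₂ = d₁ − σ√T = -0.1438 − 0.2540 = -0.3978 which rounds to -0.40
exp(−rT) = exp(−0.008·0.3333) = 0.9973
P = 145·0.9973·N(0.40) − 135·N(0.14) = 145·0.9973·0.6554 − 135·0.5557 = 94.7764 − 75.0195 = 19.7569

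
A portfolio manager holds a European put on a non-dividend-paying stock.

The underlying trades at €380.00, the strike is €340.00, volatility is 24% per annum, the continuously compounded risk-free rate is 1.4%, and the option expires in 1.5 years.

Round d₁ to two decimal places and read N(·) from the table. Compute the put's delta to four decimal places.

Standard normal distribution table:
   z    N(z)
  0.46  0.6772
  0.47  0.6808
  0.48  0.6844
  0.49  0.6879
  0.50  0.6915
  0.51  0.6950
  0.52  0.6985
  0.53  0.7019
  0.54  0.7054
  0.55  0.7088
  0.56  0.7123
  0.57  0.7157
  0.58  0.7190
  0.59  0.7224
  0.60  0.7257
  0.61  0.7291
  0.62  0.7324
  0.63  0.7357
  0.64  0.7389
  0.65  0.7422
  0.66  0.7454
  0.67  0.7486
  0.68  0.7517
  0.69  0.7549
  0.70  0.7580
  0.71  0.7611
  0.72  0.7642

-0.2743

σ√T = 0.24 × 1.2247 = 0.2939
d₁ = [ln(380/340) + (0.014 + 0.24²/2)·1.5] / 0.2939 = [0.1112 + 0.0642] / 0.2939 = 0.5968 which rounds to 0.60
N(d₁) = N(0.60) = 0.7257
Δ_put = N(d₁) − 1 = 0.7257 − 1 = -0.2743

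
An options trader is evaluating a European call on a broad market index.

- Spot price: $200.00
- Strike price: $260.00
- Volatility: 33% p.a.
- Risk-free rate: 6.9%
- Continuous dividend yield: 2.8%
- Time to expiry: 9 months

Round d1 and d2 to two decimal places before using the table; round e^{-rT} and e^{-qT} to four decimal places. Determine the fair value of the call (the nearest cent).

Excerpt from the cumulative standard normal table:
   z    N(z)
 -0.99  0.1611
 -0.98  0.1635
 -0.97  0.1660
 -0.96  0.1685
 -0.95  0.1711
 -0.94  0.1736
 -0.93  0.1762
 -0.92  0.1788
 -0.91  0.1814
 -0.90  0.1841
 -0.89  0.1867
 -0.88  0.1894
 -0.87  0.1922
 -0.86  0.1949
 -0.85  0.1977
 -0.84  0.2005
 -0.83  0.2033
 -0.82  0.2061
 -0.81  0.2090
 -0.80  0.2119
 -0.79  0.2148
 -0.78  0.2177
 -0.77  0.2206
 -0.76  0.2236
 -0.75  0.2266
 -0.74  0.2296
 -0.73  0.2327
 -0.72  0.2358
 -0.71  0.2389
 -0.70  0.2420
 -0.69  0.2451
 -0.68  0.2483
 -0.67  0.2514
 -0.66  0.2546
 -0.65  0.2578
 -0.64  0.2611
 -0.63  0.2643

σ√T = 0.33 × 0.8660 = 0.2858
d₁ = [ln(200/260) + (0.069 − 0.028 + 0.33²/2)·0.75] / 0.2858 = [-0.2624 + 0.0716] / 0.2858 = -0.6675 → -0.67
d₂ = d₁ − σ√T = -0.6675 − 0.2858 = -0.9533 → -0.95
e^(−qT) = e^(−0.028·0.75) = 0.9792;  e^(−rT) = e^(−0.069·0.75) = 0.9496
N(d₁) = N(-0.67) = 0.2514;  N(d₂) = N(-0.95) = 0.1711
C = 200·0.9792·0.2514 − 260·0.9496·0.1711 = 49.2342 − 42.2439 = 6.9903

$6.99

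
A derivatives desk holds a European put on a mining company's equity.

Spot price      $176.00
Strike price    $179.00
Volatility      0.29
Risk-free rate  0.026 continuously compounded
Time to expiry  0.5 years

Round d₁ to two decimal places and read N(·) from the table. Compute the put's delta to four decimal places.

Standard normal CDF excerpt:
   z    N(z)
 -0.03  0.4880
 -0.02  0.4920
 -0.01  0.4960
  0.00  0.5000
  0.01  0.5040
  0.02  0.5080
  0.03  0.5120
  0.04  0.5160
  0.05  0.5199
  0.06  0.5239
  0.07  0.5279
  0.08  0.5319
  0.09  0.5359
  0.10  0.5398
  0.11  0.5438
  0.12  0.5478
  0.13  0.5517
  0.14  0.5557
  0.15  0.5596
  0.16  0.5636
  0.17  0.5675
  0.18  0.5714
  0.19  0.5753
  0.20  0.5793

σ√T = 0.29·√0.5 = 0.2051
d₁ = [ln(176/179) + (0.026 + 0.29²/2)·0.5] / 0.2051 = [-0.0169 + 0.0340] / 0.2051 = 0.0835 ⇒ 0.08
N(d₁) = N(0.08) = 0.5319
Δ_put = N(d₁) − 1 = 0.5319 − 1 = -0.4681

-0.4681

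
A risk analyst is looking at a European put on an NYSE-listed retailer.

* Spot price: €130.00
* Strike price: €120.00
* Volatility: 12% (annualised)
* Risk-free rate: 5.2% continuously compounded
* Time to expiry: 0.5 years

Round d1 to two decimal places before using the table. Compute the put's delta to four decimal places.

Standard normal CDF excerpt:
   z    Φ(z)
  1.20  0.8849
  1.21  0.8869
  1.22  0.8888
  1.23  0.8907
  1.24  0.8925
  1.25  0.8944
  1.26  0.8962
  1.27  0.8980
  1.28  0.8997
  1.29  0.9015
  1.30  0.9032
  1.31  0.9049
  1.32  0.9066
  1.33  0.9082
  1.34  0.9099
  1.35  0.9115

-0.0985

σ√T = 0.12 × 0.7071 = 0.0849
d₁ = [ln(130/120) + (0.052 + 0.12²/2)·0.5] / 0.0849 = [0.0800 + 0.0296] / 0.0849 = 1.2922 → 1.29
N(d₁) = N(1.29) = 0.9015
Δ_put = N(d₁) − 1 = 0.9015 − 1 = -0.0985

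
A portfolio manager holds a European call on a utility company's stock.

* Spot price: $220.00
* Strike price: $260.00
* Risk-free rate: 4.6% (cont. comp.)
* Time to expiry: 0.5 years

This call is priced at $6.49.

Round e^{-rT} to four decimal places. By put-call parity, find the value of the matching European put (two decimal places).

$40.59

exp(−rT) = exp(−0.046·0.5) = 0.9773
Put-call parity: C − P = S − K·e^(−rT) = 220 − 260·0.9773 = 220 − 254.0980 = -34.0980
P = C − (C − P) = 6.49 − (-34.0980) = 40.5880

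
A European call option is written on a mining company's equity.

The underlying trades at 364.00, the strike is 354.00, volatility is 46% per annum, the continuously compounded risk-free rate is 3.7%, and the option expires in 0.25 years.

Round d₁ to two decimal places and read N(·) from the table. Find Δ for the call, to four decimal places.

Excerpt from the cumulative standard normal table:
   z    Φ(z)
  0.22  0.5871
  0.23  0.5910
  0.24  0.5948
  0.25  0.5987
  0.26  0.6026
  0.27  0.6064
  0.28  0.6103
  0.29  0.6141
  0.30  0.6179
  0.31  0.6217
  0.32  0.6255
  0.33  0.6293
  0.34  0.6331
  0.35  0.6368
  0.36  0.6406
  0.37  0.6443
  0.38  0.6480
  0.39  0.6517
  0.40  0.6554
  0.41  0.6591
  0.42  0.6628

T = 0.25;  σ√T = 0.2300
d₁ = [ln(364/354) + (0.037 + 0.46²/2)·0.25] / 0.2300 = [0.0279 + 0.0357] / 0.2300 = 0.2763 ⇒ 0.28
N(d₁) = N(0.28) = 0.6103
Δ_call = N(d₁) = 0.6103

0.6103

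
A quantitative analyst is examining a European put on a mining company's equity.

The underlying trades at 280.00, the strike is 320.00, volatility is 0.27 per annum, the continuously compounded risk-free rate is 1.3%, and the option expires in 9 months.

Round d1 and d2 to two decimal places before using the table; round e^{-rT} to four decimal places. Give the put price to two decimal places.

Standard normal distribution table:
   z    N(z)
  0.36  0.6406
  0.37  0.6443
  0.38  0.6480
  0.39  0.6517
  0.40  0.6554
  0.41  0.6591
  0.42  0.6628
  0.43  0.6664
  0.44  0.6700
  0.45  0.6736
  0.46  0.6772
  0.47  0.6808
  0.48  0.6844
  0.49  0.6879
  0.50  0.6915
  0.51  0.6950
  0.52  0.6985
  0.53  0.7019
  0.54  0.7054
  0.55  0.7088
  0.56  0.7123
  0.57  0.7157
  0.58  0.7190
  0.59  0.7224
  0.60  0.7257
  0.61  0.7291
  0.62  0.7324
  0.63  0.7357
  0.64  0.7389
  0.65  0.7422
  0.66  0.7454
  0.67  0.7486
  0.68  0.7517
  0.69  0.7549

σ√T = 0.27·√0.75 = 0.2338
d₁ = [ln(280/320) + (0.013 + ½·0.27²)·0.75] / (σ√T) = (-0.1335 + 0.0371) / 0.2338 = -0.4125 ≈ -0.41
d₂ = -0.4125 − 0.2338 = -0.6463 ≈ -0.65
exp(−rT) = exp(−0.013·0.75) = 0.9903
N(−d₂) = N(0.65) = 0.7422;  N(−d₁) = N(0.41) = 0.6591
P = 320·0.9903·0.7422 − 280·0.6591 = 235.2002 − 184.5480 = 50.6522

50.65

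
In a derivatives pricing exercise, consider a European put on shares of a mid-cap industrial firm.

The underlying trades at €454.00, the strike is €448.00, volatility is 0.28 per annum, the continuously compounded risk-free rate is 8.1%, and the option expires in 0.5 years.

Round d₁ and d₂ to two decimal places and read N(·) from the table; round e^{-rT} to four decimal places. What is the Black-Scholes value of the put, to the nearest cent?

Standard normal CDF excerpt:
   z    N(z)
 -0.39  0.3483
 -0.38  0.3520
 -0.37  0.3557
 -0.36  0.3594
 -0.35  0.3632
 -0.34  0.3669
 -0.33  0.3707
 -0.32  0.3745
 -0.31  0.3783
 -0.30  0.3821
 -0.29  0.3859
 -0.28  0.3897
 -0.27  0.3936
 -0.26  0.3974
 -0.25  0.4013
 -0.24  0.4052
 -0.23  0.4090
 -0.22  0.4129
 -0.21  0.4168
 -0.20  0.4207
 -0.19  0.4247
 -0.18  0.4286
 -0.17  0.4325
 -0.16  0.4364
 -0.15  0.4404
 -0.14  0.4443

σ√T = 0.28·√0.5 = 0.1980
d₁ = [ln(454/448) + (0.081 + ½·0.28²)·0.5] / (σ√T) = (0.0133 + 0.0601) / 0.1980 = 0.3707 ⇒ 0.37
d₂ = 0.3707 − 0.1980 = 0.1728 ⇒ 0.17
e^(−rT) = e^(−0.081·0.5) = 0.9603
P = 448·0.9603·N(-0.17) − 454·N(-0.37) = 448·0.9603·0.4325 − 454·0.3557 = 186.0677 − 161.4878 = 24.5799

€24.58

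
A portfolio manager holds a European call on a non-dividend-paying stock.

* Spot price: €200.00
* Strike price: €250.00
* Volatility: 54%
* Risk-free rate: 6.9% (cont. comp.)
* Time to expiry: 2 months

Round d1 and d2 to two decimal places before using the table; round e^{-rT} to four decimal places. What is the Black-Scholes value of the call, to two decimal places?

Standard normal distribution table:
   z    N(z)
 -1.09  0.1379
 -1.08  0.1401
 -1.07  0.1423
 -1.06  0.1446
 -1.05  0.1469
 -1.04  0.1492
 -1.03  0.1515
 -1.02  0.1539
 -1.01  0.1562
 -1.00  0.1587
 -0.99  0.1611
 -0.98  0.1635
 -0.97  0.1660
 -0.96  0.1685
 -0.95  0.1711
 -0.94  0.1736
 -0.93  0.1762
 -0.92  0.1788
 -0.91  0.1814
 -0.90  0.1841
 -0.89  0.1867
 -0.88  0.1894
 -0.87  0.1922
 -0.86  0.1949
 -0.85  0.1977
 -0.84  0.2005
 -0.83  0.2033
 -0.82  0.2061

σ√T = 0.54·√0.1667 = 0.2205
d₁ = [ln(200/250) + (0.069 + 0.54²/2)·0.1667] / 0.2205 = [-0.2231 + 0.0358] / 0.2205 = -0.8498 → -0.85
d₂ = d₁ − σ√T = -0.8498 − 0.2205 = -1.0703 → -1.07
exp(−rT) = exp(−0.069·0.1667) = 0.9886
N(d₁) = N(-0.85) = 0.1977;  N(d₂) = N(-1.07) = 0.1423
C = 200·0.1977 − 250·0.9886·0.1423 = 39.5400 − 35.1694 = 4.3706

€4.37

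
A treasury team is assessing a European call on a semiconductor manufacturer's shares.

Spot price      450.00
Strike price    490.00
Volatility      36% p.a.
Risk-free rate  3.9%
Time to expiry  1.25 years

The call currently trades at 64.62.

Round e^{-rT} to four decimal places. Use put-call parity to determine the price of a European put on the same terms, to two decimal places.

e^(−rT) = e^(−0.039·1.25) = 0.9524
Put-call parity: C − P = S − K·e^(−rT) = 450 − 490·0.9524 = 450 − 466.6760 = -16.6760
P = C − (C − P) = 64.62 − (-16.6760) = 81.2960

81.30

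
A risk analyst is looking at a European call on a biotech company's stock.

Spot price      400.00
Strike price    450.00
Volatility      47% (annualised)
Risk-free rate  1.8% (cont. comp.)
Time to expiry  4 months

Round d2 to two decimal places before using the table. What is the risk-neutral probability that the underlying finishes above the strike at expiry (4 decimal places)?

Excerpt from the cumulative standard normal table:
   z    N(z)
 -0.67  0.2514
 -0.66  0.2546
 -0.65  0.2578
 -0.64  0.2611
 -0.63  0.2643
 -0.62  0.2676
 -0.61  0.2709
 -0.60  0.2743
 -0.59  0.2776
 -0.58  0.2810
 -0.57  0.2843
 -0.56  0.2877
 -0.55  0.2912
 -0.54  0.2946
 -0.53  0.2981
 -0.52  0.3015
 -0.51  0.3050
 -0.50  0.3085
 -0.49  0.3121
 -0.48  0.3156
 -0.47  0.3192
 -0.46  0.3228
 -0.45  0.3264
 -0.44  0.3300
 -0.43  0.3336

σ√T = 0.47 × 0.5774 = 0.2714
d₁ = [ln(400/450) + (0.018 + 0.47²/2)·0.3333] / 0.2714 = [-0.1178 + 0.0428] / 0.2714 = -0.2763 ⇒ -0.28
d₂ = d₁ − σ√T = -0.2763 − 0.2714 = -0.5476 ⇒ -0.55
Risk-neutral Pr[S_T > K] = N(d₂) = N(-0.55) = 0.2912

0.2912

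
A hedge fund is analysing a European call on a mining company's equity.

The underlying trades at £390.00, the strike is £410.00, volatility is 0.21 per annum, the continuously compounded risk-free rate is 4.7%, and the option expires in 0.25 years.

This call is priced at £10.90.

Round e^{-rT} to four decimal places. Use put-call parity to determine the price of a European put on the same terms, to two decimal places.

£26.10

exp(−rT) = exp(−0.047·0.25) = 0.9883
Put-call parity: C − P = S − K·e^(−rT) = 390 − 410·0.9883 = 390 − 405.2030 = -15.2030
P = C − (C − P) = 10.90 − (-15.2030) = 26.1030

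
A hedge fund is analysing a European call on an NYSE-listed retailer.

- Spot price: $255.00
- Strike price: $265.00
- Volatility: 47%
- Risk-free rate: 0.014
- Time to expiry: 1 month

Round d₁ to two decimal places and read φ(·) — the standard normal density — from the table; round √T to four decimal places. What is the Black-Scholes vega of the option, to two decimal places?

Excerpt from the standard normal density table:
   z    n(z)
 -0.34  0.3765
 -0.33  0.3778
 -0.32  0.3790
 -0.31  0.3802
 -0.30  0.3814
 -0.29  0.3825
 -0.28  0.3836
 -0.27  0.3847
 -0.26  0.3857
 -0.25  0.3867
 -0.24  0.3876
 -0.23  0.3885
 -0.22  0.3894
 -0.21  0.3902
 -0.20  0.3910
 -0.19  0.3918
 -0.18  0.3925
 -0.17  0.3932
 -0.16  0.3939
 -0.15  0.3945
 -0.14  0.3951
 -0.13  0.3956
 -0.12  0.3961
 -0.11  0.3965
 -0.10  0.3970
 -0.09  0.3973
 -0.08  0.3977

28.73

σ√T = 0.47·√0.08333 = 0.1357
ln(S/K) + (r + σ²/2)T = ln(255/265) + (0.014 + 0.47²/2)·0.08333 = -0.0385 + 0.0104 = -0.0281
d₁ = -0.0281 / 0.1357 = -0.2071 → -0.21
√T = √0.08333 = 0.2887
φ(d₁) = φ(-0.21) = 0.3902
vega = S·φ(d₁)·√T = 255·0.3902·0.2887 = 28.7259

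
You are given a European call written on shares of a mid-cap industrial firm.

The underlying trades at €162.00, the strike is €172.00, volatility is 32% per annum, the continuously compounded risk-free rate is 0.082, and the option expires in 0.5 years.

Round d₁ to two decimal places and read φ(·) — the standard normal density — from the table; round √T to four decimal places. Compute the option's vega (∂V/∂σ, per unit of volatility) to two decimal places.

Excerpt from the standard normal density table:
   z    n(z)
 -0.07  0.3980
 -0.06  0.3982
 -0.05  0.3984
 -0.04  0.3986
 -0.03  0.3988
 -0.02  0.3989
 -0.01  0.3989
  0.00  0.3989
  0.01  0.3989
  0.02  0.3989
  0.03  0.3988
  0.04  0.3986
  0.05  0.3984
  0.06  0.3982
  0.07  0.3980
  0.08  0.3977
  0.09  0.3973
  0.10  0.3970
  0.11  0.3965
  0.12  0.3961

45.68

T = 0.5;  σ√T = 0.2263
d₁ = [ln(162/172) + (0.082 + 0.32²/2)·0.5] / 0.2263 = [-0.0599 + 0.0666] / 0.2263 = 0.0296 → 0.03
√T = √0.5 = 0.7071
φ(d₁) = φ(0.03) = 0.3988
vega = S·φ(d₁)·√T = 162·0.3988·0.7071 = 45.6826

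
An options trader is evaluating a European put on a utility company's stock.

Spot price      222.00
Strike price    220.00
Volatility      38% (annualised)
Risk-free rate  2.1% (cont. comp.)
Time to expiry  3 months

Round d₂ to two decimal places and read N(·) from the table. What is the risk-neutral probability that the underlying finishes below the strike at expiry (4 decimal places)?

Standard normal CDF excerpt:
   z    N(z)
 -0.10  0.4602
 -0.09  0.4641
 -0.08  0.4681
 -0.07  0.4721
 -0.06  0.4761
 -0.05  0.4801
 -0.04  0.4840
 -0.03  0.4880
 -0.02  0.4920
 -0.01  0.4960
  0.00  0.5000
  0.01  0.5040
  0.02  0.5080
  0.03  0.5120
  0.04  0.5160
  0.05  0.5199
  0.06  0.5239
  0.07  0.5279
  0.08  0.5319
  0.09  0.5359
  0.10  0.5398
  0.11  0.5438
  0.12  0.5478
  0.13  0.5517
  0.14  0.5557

σ√T = 0.38 × 0.5000 = 0.1900
d₁ = [ln(222/220) + (0.021 + ½·0.38²)·0.25] / (σ√T) = (0.0090 + 0.0233) / 0.1900 = 0.1703 ≈ 0.17
d₂ = 0.1703 − 0.1900 = -0.0197 ≈ -0.02
Pr(exercise) under Q = N(−d₂) = N(0.02) = 0.5080

0.5080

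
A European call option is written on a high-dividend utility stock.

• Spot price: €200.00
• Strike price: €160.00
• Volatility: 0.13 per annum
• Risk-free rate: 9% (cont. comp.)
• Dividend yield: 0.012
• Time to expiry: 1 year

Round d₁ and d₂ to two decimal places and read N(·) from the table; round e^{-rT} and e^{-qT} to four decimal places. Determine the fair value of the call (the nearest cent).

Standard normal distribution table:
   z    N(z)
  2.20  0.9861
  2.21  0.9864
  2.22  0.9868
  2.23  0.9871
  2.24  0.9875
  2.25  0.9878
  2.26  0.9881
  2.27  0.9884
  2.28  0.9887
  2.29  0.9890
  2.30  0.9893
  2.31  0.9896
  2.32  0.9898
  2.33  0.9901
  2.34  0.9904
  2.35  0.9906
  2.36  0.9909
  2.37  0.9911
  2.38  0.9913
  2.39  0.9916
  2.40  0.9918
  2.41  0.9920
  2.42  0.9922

σ√T = 0.13 × 1.0000 = 0.1300
d₁ = [ln(200/160) + (0.09 − 0.012 + ½·0.13²)·1] / (σ√T) = (0.2231 + 0.0864) / 0.1300 = 2.3815 which rounds to 2.38
d₂ = 2.3815 − 0.1300 = 2.2515 which rounds to 2.25
exp(−qT) = exp(−0.012·1) = 0.9881;  exp(−rT) = exp(−0.09·1) = 0.9139
N(d₁) = N(2.38) = 0.9913;  N(d₂) = N(2.25) = 0.9878
C = 200·0.9881·0.9913 − 160·0.9139·0.9878 = 195.9007 − 144.4401 = 51.4606

€51.46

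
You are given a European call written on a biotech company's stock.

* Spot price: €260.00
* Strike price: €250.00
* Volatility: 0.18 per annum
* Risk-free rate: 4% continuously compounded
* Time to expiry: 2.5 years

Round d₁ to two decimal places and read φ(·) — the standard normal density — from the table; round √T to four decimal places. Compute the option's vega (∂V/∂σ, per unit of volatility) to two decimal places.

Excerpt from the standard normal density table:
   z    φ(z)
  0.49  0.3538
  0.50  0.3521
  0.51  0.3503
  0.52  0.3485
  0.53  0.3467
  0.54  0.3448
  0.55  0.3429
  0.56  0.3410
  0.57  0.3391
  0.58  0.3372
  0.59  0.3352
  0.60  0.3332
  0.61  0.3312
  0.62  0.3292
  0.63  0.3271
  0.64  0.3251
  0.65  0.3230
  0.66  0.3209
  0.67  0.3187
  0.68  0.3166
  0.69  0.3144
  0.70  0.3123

T = 2.5;  σ√T = 0.2846
d₁ = [ln(260/250) + (0.04 + ½·0.18²)·2.5] / (σ√T) = (0.0392 + 0.1405) / 0.2846 = 0.6315 ⇒ 0.63
√T = √2.5 = 1.5811
φ(d₁) = φ(0.63) = 0.3271
vega = S·φ(d₁)·√T = 260·0.3271·1.5811 = 134.4662

134.47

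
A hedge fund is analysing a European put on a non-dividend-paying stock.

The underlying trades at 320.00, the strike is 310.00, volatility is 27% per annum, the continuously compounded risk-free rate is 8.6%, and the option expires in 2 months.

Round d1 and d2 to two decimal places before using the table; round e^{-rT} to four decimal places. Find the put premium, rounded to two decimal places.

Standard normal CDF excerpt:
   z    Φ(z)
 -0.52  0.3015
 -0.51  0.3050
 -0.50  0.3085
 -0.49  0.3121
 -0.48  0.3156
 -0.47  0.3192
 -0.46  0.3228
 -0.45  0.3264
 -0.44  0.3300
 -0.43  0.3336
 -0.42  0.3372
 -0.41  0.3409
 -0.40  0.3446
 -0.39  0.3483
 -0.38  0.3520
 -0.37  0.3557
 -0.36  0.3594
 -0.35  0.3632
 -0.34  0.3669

7.69

σ√T = 0.27 × 0.4082 = 0.1102
ln(S/K) + (r + σ²/2)T = ln(320/310) + (0.086 + 0.27²/2)·0.1667 = 0.0317 + 0.0204 = 0.0522
d₁ = 0.0522 / 0.1102 = 0.4732 ⇒ 0.47
d₂ = d₁ − σ√T = 0.4732 − 0.1102 = 0.3630 ⇒ 0.36
e^(−rT) = e^(−0.086·0.1667) = 0.9858
P = 310·0.9858·N(-0.36) − 320·N(-0.47) = 310·0.9858·0.3594 − 320·0.3192 = 109.8319 − 102.1440 = 7.6879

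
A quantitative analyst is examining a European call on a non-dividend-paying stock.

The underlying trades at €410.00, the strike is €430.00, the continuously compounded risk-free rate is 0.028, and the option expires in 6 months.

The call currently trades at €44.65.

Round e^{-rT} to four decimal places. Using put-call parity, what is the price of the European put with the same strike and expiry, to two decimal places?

exp(−rT) = exp(−0.028·0.5) = 0.9861
Put-call parity: C − P = S − K·e^(−rT) = 410 − 430·0.9861 = 410 − 424.0230 = -14.0230
P = C − (C − P) = 44.65 − (-14.0230) = 58.6730

€58.67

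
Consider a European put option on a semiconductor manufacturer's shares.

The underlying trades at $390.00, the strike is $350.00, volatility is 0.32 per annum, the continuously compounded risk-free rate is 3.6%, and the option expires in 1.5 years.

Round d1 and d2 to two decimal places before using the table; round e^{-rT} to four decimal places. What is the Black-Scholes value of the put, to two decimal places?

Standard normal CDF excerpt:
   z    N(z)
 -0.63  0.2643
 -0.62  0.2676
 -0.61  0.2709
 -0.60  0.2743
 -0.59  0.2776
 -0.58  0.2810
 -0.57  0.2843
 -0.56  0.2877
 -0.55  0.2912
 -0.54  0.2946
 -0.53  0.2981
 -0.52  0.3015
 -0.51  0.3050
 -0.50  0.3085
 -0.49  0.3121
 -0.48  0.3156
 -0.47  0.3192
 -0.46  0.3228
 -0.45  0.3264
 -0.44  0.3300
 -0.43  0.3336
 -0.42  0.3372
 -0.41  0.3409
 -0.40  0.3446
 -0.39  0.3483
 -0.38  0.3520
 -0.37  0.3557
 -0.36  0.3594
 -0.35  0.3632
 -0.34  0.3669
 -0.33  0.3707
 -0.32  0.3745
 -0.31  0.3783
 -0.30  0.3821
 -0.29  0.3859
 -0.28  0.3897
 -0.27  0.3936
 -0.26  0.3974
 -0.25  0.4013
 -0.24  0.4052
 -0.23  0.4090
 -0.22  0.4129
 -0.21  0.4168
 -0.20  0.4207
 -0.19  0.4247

σ√T = 0.32·√1.5 = 0.3919
d₁ = [ln(390/350) + (0.036 + 0.32²/2)·1.5] / 0.3919 = [0.1082 + 0.1308] / 0.3919 = 0.6099 which rounds to 0.61
d₂ = d₁ − σ√T = 0.6099 − 0.3919 = 0.2179 which rounds to 0.22
exp(−rT) = exp(−0.036·1.5) = 0.9474
P = 350·0.9474·N(-0.22) − 390·N(-0.61) = 350·0.9474·0.4129 − 390·0.2709 = 136.9135 − 105.6510 = 31.2625

$31.26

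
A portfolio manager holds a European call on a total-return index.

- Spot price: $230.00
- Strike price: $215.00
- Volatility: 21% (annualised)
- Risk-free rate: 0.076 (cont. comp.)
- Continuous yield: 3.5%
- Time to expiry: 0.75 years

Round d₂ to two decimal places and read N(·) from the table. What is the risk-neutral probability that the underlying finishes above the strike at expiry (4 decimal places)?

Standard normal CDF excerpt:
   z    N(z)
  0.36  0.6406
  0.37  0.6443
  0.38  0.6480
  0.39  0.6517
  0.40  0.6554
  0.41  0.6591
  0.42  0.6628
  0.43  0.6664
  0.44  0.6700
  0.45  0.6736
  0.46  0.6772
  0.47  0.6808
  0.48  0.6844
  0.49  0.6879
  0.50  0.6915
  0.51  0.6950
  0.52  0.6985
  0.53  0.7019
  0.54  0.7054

T = 0.75;  σ√T = 0.1819
d₁ = [ln(230/215) + (0.076 − 0.035 + 0.21²/2)·0.75] / 0.1819 = [0.0674 + 0.0473] / 0.1819 = 0.6308 ⇒ 0.63
d₂ = d₁ − σ√T = 0.6308 − 0.1819 = 0.4490 ⇒ 0.45
Risk-neutral Pr[S_T > K] = N(d₂) = N(0.45) = 0.6736

0.6736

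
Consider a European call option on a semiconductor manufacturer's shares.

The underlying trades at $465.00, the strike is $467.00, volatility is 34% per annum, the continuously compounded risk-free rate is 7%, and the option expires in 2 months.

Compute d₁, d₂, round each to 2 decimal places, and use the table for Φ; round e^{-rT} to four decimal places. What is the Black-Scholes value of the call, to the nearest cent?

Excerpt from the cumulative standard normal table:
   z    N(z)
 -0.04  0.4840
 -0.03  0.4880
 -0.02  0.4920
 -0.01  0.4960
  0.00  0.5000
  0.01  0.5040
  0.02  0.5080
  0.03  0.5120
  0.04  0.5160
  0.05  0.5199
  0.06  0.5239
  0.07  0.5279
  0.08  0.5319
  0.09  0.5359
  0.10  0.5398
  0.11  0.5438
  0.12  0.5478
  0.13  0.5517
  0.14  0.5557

σ√T = 0.34 × 0.4082 = 0.1388
ln(S/K) + (r + σ²/2)T = ln(465/467) + (0.07 + 0.34²/2)·0.1667 = -0.0043 + 0.0213 = 0.0170
d₁ = 0.0170 / 0.1388 = 0.1225 ⇒ 0.12
d₂ = d₁ − σ√T = 0.1225 − 0.1388 = -0.0163 ⇒ -0.02
e^(−rT) = e^(−0.07·0.1667) = 0.9884
C = 465·N(0.12) − 467·0.9884·N(-0.02) = 465·0.5478 − 467·0.9884·0.4920 = 254.7270 − 227.0987 = 27.6283

$27.63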